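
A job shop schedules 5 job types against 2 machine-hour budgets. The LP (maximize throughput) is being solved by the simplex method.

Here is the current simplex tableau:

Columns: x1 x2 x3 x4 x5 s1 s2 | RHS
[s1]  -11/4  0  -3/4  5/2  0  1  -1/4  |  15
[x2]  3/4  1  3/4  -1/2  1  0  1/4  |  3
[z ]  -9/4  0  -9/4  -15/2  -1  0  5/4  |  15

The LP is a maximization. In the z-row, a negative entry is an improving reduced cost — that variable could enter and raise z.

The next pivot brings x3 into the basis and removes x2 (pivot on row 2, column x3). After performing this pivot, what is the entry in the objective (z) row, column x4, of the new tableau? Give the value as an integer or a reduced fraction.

Pivot element is row 2, column x3: 3/4.
Normalize row 2: new (row 2, x4) = (-1/2)/(3/4) = -2/3.
z-row ← z-row − (-9/4)·(new row 2): -15/2 − (-9/4)·(-2/3) = -9.

-9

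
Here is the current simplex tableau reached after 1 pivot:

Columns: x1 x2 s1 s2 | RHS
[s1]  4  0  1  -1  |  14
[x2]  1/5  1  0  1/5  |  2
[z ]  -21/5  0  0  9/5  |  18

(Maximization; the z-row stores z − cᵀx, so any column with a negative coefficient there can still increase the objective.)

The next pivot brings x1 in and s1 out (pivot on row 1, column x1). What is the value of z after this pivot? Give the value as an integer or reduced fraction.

Minimum ratio for x1: 14/4 = 7/2.
z changes by −(z-row coeff of x1)·ratio = −(-21/5)·(7/2) = 147/10.
New z = 18 + (147/10) = 327/10.

327/10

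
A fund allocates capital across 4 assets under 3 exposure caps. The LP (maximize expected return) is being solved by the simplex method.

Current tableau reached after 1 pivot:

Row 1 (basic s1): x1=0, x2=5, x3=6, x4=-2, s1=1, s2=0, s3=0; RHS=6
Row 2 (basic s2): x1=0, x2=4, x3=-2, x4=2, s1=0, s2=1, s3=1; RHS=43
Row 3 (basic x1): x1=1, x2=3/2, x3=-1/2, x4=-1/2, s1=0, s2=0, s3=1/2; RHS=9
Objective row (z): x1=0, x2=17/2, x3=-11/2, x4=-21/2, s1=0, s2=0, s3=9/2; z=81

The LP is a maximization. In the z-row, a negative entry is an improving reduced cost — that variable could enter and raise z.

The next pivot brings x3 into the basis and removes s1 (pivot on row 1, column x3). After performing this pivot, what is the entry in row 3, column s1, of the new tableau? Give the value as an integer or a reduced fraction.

Pivot element is row 1, column x3: 6.
Normalize row 1: new (row 1, s1) = 1/6 = 1/6.
row 3 ← row 3 − (-1/2)·(new row 1): 0 − (-1/2)·(1/6) = 1/12.

1/12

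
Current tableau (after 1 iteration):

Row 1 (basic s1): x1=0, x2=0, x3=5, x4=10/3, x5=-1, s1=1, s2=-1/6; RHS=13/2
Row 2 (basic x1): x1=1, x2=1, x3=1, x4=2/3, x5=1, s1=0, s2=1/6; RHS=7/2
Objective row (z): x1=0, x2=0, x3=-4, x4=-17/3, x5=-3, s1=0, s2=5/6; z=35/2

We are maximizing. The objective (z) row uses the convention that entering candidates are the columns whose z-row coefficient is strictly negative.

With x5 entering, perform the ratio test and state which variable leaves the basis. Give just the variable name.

Ratios: row 1 (s1): entry -1 ≤ 0, skip; row 2 (x1): (7/2)/1 = 7/2.
Minimum ratio 7/2 is in the x1 row, so x1 leaves.

x1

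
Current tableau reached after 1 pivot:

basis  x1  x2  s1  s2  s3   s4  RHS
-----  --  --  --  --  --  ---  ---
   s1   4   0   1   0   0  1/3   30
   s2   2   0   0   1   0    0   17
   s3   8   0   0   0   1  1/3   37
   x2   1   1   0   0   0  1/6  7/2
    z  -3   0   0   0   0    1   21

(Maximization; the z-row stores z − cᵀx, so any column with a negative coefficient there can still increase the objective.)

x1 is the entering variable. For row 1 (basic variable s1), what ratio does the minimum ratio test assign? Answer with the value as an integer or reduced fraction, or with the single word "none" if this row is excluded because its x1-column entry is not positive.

15/2

Ratio = RHS / (x1 entry) = 30 / 4 = 15/2.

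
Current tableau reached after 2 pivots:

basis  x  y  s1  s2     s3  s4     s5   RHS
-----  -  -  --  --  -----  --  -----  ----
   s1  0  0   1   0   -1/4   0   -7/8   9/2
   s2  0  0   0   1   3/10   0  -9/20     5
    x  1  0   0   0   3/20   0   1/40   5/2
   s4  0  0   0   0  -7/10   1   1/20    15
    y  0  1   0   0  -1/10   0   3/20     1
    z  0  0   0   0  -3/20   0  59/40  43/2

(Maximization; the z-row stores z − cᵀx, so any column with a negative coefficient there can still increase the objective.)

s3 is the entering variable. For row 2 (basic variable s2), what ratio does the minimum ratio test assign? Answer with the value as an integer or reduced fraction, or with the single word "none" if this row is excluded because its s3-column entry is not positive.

Ratio = RHS / (s3 entry) = 5 / (3/10) = 50/3.

50/3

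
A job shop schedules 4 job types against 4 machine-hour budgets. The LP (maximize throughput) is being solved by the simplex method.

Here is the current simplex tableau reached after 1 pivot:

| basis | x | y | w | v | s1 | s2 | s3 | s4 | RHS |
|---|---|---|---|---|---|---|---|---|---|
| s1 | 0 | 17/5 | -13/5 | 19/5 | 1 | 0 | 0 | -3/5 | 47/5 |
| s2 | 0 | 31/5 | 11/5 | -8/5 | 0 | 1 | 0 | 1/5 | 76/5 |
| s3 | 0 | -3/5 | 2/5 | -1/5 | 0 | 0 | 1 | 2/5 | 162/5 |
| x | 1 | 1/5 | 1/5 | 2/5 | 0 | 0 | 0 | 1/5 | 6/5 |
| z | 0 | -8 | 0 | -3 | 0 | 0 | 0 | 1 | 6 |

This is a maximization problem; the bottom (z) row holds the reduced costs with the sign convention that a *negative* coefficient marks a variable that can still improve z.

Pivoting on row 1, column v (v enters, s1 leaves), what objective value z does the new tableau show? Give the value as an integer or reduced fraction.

Minimum ratio for v: (47/5)/(19/5) = 47/19.
z changes by −(z-row coeff of v)·ratio = −(-3)·(47/19) = 141/19.
New z = 6 + (141/19) = 255/19.

255/19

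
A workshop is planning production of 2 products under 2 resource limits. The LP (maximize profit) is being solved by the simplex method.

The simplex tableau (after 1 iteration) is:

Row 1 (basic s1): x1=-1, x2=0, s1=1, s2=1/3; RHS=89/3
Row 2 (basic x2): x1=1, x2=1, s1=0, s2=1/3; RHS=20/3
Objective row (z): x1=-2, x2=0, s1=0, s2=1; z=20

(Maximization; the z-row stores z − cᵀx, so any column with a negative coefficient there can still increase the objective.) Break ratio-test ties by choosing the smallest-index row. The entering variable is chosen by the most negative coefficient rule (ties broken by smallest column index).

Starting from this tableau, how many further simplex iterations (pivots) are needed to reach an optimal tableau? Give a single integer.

1

pivot: x1 in, x2 out → z = 100/3
No improving column remains; optimal.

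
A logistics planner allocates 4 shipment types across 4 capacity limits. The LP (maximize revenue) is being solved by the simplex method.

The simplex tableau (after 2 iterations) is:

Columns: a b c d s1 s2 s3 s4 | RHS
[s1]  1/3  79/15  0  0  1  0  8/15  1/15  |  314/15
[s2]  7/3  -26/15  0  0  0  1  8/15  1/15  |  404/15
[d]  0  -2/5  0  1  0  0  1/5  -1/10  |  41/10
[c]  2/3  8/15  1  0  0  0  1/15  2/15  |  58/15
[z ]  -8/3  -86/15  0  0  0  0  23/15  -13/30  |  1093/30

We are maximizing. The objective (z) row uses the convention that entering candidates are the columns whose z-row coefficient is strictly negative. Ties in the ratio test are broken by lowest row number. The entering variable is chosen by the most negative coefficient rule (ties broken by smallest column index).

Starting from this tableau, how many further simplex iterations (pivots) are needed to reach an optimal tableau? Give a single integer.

pivot: b in, s1 out → z = 9357/158
pivot: a in, c out → z = 3279/50
No improving column remains; optimal.

2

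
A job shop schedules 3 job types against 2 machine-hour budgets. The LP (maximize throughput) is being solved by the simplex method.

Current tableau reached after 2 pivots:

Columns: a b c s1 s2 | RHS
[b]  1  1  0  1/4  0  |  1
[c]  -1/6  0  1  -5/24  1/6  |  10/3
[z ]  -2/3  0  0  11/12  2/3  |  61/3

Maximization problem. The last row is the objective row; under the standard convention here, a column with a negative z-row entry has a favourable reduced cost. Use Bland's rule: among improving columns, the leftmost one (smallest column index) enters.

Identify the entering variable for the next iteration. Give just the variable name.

a

Objective-row coefficients: a: -2/3, b: 0, c: 0, s1: 11/12, s2: 2/3.
Improving columns: a. Bland's rule picks the smallest column index → a.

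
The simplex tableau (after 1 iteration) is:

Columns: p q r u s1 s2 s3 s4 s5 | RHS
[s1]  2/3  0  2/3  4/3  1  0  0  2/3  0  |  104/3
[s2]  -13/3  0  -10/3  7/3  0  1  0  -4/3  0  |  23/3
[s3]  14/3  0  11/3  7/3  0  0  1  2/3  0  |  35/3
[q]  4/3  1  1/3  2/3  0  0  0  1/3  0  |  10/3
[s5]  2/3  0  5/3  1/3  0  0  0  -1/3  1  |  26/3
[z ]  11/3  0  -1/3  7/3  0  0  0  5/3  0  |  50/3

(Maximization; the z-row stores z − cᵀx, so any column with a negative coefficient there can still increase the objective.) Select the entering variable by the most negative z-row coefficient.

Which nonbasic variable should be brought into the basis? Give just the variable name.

Objective-row coefficients: p: 11/3, q: 0, r: -1/3, u: 7/3, s1: 0, s2: 0, s3: 0, s4: 5/3, s5: 0.
The most negative is -1/3 in column r, so r enters.

r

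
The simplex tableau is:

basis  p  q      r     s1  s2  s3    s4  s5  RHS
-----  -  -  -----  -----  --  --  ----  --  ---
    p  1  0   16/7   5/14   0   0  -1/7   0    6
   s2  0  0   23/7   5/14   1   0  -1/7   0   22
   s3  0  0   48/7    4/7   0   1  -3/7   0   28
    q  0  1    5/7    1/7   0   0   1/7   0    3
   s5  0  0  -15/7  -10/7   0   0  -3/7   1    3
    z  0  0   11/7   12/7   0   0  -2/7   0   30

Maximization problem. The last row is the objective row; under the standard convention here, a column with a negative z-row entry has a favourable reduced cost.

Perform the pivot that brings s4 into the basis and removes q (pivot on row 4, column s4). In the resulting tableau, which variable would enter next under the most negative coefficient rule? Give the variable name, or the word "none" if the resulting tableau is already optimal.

Pivot element 1/7. New z-row = old z-row − (-2/7)·(row 4/(1/7)).
Updated z-row coefficients: p: 0, q: 2, r: 3, s1: 2, s2: 0, s3: 0, s4: 0, s5: 0.
No coefficient is strictly negative; the tableau after this pivot is optimal.

none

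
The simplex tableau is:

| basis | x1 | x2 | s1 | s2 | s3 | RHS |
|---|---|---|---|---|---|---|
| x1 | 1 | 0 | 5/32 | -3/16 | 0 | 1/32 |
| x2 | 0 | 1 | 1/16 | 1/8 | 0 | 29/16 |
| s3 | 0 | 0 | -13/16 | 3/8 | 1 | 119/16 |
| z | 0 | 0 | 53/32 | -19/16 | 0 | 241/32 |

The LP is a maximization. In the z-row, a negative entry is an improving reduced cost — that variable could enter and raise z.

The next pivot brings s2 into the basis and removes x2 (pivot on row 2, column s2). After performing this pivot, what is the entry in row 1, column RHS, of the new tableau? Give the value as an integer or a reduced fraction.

11/4

Pivot element is row 2, column s2: 1/8.
Normalize row 2: new (row 2, RHS) = (29/16)/(1/8) = 29/2.
row 1 ← row 1 − (-3/16)·(new row 2): 1/32 − (-3/16)·(29/2) = 11/4.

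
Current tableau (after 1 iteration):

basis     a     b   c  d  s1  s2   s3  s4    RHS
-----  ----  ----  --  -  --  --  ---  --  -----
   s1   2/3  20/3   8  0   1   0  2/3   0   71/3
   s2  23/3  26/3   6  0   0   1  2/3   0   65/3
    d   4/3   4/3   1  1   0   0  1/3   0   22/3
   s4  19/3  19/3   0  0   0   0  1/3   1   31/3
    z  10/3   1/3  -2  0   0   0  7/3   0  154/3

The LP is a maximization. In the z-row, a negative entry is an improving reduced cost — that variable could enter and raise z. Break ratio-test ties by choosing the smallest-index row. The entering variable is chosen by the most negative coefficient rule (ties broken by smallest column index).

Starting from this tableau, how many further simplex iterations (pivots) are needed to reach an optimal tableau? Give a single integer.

1

pivot: c in, s1 out → z = 229/4
No improving column remains; optimal.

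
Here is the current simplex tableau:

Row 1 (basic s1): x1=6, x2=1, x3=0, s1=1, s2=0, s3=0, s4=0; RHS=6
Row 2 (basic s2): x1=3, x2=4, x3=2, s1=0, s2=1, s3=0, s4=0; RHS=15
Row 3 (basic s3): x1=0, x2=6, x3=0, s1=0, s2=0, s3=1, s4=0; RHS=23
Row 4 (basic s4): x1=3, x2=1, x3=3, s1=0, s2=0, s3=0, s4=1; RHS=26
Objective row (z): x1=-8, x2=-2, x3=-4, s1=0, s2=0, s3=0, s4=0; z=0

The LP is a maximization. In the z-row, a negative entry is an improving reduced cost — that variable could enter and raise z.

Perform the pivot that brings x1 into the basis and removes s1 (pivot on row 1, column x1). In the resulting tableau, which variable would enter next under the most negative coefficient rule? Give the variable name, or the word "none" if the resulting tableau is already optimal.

x3

Pivot element 6. New z-row = old z-row − (-8)·(row 1/6).
Updated z-row coefficients: x1: 0, x2: -2/3, x3: -4, s1: 4/3, s2: 0, s3: 0, s4: 0.
The most negative is -4 in column x3, so x3 would enter next.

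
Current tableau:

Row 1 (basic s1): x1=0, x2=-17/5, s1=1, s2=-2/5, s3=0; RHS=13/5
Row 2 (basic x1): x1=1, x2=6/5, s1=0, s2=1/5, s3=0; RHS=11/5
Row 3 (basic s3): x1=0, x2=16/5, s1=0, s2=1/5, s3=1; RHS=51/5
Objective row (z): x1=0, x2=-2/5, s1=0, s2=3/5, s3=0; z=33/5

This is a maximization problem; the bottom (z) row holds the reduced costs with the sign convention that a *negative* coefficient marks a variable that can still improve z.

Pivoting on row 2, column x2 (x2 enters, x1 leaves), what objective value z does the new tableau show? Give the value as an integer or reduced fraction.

Minimum ratio for x2: (11/5)/(6/5) = 11/6.
z changes by −(z-row coeff of x2)·ratio = −(-2/5)·(11/6) = 11/15.
New z = 33/5 + (11/15) = 22/3.

22/3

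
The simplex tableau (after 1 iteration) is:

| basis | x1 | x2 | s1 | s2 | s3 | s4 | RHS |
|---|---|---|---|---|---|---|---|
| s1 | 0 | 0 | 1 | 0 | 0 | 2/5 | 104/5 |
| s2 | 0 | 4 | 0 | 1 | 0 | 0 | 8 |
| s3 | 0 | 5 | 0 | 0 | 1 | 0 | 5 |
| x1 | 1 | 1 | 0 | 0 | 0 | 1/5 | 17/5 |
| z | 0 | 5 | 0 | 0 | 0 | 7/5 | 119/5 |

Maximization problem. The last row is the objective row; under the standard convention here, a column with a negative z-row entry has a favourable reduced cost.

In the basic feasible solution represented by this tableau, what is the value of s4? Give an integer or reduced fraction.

s4 is nonbasic (not in the basis column), so its value in the current BFS is 0.

0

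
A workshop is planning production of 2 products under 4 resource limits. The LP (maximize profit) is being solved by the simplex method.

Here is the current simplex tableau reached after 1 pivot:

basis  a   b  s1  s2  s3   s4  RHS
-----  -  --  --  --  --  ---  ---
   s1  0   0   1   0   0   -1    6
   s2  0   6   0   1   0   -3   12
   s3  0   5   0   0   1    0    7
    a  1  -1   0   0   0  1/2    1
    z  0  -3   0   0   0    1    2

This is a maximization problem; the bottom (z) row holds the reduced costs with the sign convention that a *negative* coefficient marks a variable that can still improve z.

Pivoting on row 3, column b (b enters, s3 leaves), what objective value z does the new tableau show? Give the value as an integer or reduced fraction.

31/5

Minimum ratio for b: 7/5 = 7/5.
z changes by −(z-row coeff of b)·ratio = −(-3)·(7/5) = 21/5.
New z = 2 + (21/5) = 31/5.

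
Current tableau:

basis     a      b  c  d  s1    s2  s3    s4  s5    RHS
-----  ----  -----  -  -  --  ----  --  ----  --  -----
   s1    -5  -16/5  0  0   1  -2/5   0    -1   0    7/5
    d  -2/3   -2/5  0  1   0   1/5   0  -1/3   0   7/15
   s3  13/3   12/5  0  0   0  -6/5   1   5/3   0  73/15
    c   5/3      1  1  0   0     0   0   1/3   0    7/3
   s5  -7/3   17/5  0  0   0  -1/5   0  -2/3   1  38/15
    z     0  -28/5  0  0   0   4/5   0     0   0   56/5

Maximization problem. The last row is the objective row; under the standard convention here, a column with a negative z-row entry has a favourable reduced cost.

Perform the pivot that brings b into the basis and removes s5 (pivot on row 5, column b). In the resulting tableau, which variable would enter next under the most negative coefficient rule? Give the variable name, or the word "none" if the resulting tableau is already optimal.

Pivot element 17/5. New z-row = old z-row − (-28/5)·(row 5/(17/5)).
Updated z-row coefficients: a: -196/51, b: 0, c: 0, d: 0, s1: 0, s2: 8/17, s3: 0, s4: -56/51, s5: 28/17.
The most negative is -196/51 in column a, so a would enter next.

a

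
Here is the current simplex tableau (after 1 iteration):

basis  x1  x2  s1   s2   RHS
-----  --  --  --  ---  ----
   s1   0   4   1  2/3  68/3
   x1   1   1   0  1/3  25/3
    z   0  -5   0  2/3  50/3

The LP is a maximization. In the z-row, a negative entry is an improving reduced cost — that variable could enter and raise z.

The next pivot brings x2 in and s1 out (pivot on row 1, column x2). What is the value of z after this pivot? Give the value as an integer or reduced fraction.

45

Minimum ratio for x2: (68/3)/4 = 17/3.
z changes by −(z-row coeff of x2)·ratio = −(-5)·(17/3) = 85/3.
New z = 50/3 + (85/3) = 45.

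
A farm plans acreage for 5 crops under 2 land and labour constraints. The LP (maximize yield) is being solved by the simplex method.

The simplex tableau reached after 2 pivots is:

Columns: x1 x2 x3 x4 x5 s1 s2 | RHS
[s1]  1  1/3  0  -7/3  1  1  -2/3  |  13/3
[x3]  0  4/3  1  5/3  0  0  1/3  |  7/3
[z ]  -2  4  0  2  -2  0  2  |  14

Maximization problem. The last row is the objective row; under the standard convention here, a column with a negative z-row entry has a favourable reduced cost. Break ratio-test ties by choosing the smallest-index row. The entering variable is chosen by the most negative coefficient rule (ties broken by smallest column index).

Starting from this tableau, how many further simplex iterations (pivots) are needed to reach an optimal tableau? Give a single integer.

pivot: x1 in, s1 out → z = 68/3
pivot: x4 in, x3 out → z = 132/5
No improving column remains; optimal.

2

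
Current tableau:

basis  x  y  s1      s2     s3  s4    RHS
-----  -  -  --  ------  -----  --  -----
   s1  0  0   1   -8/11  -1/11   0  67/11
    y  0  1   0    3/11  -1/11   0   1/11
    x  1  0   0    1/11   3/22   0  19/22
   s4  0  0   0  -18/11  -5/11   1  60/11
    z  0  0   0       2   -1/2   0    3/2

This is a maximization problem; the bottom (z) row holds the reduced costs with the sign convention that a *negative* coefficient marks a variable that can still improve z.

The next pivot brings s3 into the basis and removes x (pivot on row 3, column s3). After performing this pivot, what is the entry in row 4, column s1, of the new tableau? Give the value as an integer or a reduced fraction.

0

Pivot element is row 3, column s3: 3/22.
Normalize row 3: new (row 3, s1) = 0/(3/22) = 0.
row 4 ← row 4 − (-5/11)·(new row 3): 0 − (-5/11)·0 = 0.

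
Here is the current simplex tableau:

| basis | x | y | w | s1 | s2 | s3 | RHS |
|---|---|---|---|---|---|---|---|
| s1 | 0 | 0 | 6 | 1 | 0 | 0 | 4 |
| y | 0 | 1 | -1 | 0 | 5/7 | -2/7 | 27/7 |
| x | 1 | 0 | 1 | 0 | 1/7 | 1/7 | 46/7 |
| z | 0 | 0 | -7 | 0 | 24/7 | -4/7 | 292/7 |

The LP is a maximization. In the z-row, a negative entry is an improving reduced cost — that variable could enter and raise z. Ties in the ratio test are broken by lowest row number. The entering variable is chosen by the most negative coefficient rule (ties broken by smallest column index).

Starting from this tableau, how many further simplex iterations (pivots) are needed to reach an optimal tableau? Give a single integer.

pivot: w in, s1 out → z = 974/21
pivot: s3 in, x out → z = 70
No improving column remains; optimal.

2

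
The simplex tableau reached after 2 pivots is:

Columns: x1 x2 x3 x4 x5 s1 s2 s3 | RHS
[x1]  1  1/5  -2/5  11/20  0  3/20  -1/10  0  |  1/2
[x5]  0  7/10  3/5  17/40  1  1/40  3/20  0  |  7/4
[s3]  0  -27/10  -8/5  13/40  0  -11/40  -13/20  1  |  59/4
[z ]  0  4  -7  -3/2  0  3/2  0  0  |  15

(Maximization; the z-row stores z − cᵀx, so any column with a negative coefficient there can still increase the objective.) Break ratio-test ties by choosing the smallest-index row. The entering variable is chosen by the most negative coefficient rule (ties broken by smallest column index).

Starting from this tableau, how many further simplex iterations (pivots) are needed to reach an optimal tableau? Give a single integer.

pivot: x3 in, x5 out → z = 425/12
No improving column remains; optimal.

1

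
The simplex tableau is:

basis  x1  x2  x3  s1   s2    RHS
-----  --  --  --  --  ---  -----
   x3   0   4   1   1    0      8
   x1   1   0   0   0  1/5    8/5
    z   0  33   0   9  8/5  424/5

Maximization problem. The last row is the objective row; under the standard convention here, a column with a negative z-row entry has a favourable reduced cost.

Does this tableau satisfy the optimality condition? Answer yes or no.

No objective-row coefficient is strictly negative, so no entering variable exists; the tableau is optimal.

yes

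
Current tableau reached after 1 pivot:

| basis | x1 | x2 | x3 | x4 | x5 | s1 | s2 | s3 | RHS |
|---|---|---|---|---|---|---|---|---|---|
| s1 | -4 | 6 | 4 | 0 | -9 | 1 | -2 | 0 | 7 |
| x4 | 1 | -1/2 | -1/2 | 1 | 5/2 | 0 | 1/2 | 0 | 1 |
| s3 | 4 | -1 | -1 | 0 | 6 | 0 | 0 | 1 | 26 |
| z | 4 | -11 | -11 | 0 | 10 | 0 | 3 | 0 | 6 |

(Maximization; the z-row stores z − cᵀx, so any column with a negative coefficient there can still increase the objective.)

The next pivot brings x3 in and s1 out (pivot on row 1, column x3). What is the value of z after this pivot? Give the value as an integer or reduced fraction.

Minimum ratio for x3: 7/4 = 7/4.
z changes by −(z-row coeff of x3)·ratio = −(-11)·(7/4) = 77/4.
New z = 6 + (77/4) = 101/4.

101/4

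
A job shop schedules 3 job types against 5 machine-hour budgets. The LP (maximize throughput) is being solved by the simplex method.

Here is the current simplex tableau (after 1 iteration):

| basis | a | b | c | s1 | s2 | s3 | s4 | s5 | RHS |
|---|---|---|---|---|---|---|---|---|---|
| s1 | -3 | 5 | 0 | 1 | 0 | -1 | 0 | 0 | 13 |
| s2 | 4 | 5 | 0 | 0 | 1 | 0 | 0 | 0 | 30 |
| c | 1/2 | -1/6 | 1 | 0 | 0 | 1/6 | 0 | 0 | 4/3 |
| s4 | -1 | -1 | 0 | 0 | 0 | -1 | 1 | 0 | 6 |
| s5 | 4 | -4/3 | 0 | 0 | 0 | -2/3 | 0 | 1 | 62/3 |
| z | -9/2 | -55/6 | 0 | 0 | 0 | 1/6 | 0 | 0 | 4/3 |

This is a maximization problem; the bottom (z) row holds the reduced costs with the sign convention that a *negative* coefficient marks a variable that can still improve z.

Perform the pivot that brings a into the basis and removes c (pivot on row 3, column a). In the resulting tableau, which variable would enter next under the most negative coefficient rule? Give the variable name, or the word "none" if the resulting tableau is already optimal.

b

Pivot element 1/2. New z-row = old z-row − (-9/2)·(row 3/(1/2)).
Updated z-row coefficients: a: 0, b: -32/3, c: 9, s1: 0, s2: 0, s3: 5/3, s4: 0, s5: 0.
The most negative is -32/3 in column b, so b would enter next.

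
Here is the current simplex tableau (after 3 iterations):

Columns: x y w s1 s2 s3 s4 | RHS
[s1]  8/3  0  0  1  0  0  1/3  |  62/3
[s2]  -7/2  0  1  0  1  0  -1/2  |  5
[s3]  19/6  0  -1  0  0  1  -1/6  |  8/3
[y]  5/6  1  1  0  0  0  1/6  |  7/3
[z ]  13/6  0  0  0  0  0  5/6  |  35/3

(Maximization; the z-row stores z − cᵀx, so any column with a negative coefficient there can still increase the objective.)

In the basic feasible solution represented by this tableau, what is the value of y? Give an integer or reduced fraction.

7/3

y is basic (row 4); its value is the RHS of that row: 7/3.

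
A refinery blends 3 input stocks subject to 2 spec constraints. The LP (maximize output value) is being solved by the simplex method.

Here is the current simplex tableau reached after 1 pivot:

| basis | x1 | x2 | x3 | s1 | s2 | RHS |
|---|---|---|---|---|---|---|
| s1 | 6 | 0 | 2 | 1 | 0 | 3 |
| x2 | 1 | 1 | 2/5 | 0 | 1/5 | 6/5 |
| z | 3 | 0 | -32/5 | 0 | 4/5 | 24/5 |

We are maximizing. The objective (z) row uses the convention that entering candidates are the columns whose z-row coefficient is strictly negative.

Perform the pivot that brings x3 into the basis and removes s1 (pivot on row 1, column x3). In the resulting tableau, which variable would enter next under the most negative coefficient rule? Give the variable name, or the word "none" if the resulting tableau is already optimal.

none

Pivot element 2. New z-row = old z-row − (-32/5)·(row 1/2).
Updated z-row coefficients: x1: 111/5, x2: 0, x3: 0, s1: 16/5, s2: 4/5.
No coefficient is strictly negative; the tableau after this pivot is optimal.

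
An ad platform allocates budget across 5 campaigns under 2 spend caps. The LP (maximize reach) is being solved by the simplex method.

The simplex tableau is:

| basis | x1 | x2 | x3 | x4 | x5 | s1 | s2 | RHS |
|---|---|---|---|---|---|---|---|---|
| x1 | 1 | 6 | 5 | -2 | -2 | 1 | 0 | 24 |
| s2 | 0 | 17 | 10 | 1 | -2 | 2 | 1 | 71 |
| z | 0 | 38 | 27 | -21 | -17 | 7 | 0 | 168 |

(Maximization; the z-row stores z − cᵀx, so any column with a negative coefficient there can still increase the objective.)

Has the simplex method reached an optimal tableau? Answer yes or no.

Column x4 has objective-row coefficient -21, which is negative; an improving pivot exists, so not yet optimal.

no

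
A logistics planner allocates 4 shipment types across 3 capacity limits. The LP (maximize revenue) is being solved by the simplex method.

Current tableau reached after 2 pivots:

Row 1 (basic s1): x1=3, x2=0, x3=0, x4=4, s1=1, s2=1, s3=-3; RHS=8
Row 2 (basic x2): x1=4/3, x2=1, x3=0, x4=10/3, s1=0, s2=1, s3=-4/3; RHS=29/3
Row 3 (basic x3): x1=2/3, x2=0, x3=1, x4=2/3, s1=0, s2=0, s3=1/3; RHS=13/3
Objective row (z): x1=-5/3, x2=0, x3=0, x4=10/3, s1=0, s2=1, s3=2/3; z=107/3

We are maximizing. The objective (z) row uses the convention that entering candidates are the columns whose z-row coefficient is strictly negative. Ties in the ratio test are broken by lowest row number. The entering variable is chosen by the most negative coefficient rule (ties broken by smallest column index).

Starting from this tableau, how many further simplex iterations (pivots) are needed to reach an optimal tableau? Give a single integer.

pivot: x1 in, s1 out → z = 361/9
pivot: s3 in, x3 out → z = 128/3
No improving column remains; optimal.

2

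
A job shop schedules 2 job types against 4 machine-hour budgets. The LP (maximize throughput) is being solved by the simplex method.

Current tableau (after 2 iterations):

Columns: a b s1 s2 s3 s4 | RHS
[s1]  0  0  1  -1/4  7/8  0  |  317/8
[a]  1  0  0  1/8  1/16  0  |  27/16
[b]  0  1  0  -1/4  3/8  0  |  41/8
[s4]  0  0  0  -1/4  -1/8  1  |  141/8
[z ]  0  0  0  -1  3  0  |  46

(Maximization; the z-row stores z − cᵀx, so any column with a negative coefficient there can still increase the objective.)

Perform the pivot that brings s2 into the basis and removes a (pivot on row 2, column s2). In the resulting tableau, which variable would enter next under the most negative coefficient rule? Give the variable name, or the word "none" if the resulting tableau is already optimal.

none

Pivot element 1/8. New z-row = old z-row − (-1)·(row 2/(1/8)).
Updated z-row coefficients: a: 8, b: 0, s1: 0, s2: 0, s3: 7/2, s4: 0.
No coefficient is strictly negative; the tableau after this pivot is optimal.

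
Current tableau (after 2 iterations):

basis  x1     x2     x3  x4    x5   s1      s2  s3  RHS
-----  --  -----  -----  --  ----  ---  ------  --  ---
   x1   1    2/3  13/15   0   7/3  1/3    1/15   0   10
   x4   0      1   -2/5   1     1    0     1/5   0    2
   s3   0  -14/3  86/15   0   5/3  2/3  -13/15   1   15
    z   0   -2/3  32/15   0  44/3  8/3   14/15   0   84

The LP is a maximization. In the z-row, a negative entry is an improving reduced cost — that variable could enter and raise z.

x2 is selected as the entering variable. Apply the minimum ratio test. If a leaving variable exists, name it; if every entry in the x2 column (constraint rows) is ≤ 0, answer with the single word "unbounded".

Ratios: row 1 (x1): 10/(2/3) = 15; row 2 (x4): 2/1 = 2; row 3 (s3): entry -14/3 ≤ 0, skip.
Minimum ratio is in the x4 row, so x4 leaves.

x4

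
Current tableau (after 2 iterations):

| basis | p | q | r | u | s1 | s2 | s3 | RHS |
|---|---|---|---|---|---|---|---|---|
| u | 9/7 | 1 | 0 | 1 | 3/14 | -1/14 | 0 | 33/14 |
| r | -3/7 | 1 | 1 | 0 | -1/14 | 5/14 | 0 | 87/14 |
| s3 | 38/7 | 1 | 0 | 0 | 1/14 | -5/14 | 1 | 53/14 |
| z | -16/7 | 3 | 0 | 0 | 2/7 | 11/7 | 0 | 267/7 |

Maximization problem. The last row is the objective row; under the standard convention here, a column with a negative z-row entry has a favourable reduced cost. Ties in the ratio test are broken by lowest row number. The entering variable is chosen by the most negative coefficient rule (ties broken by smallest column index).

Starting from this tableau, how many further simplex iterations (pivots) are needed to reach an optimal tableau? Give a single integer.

pivot: p in, s3 out → z = 755/19
No improving column remains; optimal.

1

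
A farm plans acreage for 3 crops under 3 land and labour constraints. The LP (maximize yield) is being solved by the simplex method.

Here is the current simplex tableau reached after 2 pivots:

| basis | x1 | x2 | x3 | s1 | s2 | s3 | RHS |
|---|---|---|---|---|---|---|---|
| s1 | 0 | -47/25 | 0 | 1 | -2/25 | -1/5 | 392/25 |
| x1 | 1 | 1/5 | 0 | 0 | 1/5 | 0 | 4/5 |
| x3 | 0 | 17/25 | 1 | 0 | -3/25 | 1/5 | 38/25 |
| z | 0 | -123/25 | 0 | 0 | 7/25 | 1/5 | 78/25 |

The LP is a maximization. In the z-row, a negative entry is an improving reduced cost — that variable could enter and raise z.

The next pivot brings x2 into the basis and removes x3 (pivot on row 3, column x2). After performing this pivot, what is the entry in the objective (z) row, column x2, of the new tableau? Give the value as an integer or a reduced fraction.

Pivot element is row 3, column x2: 17/25.
Normalize row 3: new (row 3, x2) = (17/25)/(17/25) = 1.
z-row ← z-row − (-123/25)·(new row 3): -123/25 − (-123/25)·1 = 0.

0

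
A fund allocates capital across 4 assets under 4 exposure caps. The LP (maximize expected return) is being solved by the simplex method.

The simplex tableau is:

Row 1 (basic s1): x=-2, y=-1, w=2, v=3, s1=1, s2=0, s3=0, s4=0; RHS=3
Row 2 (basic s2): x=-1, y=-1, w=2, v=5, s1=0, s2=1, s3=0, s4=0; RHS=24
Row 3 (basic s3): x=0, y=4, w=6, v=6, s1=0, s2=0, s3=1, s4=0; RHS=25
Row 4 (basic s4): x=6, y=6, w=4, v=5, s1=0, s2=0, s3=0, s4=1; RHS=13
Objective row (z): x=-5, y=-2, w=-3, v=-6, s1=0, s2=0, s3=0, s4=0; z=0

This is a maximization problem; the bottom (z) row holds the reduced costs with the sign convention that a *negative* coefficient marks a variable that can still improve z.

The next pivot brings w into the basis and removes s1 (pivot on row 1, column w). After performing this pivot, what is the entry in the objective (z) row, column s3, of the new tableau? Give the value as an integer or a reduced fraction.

0

Pivot element is row 1, column w: 2.
Normalize row 1: new (row 1, s3) = 0/2 = 0.
z-row ← z-row − (-3)·(new row 1): 0 − (-3)·0 = 0.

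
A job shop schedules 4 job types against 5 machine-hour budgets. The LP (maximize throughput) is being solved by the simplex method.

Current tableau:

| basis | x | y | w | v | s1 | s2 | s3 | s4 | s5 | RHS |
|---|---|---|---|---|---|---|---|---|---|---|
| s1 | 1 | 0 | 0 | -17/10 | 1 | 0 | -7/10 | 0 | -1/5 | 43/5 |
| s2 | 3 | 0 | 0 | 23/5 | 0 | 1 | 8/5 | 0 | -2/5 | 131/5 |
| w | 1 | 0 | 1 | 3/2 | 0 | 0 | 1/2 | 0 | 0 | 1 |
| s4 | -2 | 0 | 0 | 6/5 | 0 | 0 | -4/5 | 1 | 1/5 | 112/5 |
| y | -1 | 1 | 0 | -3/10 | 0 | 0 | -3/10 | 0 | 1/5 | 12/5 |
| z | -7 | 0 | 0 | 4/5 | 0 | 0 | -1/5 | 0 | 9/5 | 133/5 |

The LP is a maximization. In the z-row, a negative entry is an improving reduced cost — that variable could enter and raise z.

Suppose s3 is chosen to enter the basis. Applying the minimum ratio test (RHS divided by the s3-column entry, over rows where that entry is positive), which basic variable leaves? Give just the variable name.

w

Ratios: row 1 (s1): entry -7/10 ≤ 0, skip; row 2 (s2): (131/5)/(8/5) = 131/8; row 3 (w): 1/(1/2) = 2; row 4 (s4): entry -4/5 ≤ 0, skip; row 5 (y): entry -3/10 ≤ 0, skip.
Minimum ratio 2 is in the w row, so w leaves.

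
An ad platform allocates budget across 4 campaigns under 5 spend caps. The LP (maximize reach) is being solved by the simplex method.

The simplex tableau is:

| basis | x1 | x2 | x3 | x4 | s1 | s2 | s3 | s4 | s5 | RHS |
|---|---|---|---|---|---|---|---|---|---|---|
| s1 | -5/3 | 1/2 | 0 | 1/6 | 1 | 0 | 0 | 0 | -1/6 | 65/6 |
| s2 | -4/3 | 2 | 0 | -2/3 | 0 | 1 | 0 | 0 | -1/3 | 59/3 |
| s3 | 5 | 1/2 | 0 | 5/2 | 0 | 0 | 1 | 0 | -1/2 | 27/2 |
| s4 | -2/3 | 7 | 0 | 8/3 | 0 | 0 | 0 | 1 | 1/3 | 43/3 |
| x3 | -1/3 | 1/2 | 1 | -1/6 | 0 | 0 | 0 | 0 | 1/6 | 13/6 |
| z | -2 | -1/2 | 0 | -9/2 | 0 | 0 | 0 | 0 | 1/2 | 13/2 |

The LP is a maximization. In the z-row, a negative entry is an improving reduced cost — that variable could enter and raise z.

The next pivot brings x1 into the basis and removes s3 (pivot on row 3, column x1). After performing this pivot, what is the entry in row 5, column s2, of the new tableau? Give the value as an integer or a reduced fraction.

Pivot element is row 3, column x1: 5.
Normalize row 3: new (row 3, s2) = 0/5 = 0.
row 5 ← row 5 − (-1/3)·(new row 3): 0 − (-1/3)·0 = 0.

0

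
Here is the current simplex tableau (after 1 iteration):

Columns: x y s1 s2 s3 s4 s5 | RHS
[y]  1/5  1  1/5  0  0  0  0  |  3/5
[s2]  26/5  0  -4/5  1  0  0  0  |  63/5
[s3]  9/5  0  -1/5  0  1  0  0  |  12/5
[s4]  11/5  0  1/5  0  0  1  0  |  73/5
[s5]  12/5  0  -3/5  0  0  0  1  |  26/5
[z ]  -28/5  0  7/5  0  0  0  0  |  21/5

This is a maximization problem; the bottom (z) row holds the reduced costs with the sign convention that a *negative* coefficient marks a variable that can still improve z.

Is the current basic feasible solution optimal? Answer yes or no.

Column x has objective-row coefficient -28/5, which is negative; an improving pivot exists, so not yet optimal.

no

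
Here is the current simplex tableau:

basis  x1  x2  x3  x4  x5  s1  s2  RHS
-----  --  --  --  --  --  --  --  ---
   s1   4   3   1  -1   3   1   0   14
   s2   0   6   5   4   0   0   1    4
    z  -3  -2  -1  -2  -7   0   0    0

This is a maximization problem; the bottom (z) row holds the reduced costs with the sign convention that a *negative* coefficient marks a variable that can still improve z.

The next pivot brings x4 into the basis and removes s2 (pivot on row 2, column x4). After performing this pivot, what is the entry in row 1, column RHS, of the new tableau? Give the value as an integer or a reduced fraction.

Pivot element is row 2, column x4: 4.
Normalize row 2: new (row 2, RHS) = 4/4 = 1.
row 1 ← row 1 − (-1)·(new row 2): 14 − (-1)·1 = 15.

15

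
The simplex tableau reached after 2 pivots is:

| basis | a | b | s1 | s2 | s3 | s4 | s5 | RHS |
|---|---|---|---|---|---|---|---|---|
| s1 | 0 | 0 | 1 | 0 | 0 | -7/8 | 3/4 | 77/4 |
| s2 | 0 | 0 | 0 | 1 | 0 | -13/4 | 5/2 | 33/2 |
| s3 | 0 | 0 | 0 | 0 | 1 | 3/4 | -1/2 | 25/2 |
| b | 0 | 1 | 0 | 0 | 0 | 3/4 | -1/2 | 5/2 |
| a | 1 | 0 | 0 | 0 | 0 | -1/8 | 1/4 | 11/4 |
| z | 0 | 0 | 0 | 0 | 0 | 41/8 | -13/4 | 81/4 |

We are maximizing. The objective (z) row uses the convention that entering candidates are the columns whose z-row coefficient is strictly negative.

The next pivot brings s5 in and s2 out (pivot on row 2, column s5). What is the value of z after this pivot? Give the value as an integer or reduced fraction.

Minimum ratio for s5: (33/2)/(5/2) = 33/5.
z changes by −(z-row coeff of s5)·ratio = −(-13/4)·(33/5) = 429/20.
New z = 81/4 + (429/20) = 417/10.

417/10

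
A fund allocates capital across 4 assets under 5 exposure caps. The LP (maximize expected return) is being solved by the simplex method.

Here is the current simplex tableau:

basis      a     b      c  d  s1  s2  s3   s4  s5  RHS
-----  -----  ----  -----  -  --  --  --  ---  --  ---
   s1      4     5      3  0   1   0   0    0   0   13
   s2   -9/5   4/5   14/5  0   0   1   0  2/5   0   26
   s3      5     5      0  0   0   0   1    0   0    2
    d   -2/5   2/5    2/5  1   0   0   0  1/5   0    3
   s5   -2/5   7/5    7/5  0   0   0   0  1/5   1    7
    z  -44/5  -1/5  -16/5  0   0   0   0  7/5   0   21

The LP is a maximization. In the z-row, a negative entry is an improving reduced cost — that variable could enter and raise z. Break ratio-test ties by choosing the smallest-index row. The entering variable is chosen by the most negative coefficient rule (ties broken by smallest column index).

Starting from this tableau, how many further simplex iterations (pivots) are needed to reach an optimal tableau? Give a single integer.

pivot: a in, s3 out → z = 613/25
pivot: c in, s1 out → z = 917/25
No improving column remains; optimal.

2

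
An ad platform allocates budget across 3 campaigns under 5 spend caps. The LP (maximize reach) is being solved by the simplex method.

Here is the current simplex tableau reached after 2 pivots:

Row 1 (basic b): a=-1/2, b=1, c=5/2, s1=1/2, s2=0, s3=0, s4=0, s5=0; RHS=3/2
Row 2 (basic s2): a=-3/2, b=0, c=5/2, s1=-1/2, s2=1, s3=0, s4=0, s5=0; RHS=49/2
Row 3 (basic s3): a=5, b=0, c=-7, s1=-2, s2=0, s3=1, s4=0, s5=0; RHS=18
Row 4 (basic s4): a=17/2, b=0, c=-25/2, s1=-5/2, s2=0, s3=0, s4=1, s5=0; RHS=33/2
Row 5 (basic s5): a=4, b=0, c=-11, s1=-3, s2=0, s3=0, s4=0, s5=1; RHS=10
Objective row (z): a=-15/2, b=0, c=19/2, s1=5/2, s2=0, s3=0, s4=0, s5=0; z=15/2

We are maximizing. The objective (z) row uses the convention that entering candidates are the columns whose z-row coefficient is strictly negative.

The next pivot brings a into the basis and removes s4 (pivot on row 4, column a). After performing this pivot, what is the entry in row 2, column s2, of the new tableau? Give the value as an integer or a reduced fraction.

Pivot element is row 4, column a: 17/2.
Normalize row 4: new (row 4, s2) = 0/(17/2) = 0.
row 2 ← row 2 − (-3/2)·(new row 4): 1 − (-3/2)·0 = 1.

1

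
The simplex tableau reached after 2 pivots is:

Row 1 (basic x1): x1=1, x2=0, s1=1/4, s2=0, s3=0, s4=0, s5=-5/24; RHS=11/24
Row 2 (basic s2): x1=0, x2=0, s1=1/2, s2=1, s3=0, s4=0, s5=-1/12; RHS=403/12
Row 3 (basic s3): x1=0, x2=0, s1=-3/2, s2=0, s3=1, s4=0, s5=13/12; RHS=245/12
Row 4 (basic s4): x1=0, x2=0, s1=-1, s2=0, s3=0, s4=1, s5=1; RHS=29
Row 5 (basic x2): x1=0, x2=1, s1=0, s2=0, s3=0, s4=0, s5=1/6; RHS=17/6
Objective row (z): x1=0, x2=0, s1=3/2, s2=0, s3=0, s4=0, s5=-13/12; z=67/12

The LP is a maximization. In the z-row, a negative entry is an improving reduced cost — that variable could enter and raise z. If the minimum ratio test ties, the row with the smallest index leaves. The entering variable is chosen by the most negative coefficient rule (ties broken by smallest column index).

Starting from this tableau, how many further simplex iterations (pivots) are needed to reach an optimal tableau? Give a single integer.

pivot: s5 in, x2 out → z = 24
No improving column remains; optimal.

1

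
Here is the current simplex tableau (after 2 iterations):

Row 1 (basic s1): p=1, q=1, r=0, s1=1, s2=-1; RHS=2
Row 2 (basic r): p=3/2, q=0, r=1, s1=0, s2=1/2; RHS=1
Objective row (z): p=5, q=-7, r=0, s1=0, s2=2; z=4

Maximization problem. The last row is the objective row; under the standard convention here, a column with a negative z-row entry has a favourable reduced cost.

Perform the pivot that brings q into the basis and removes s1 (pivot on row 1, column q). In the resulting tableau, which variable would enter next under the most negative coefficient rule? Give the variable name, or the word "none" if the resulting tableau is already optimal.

Pivot element 1. New z-row = old z-row − (-7)·(row 1/1).
Updated z-row coefficients: p: 12, q: 0, r: 0, s1: 7, s2: -5.
The most negative is -5 in column s2, so s2 would enter next.

s2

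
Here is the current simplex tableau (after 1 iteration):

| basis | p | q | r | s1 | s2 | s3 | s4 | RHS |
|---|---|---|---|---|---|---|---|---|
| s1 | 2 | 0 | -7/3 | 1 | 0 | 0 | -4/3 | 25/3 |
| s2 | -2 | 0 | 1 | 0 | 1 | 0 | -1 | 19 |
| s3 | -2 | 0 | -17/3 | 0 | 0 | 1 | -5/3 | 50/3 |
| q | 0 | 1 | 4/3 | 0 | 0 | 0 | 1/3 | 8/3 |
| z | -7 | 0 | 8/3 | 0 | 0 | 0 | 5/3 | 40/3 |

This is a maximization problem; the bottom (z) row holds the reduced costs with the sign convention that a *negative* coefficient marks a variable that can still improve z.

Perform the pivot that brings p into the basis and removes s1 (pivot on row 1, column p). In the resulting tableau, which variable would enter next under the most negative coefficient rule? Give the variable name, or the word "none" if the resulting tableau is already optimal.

Pivot element 2. New z-row = old z-row − (-7)·(row 1/2).
Updated z-row coefficients: p: 0, q: 0, r: -11/2, s1: 7/2, s2: 0, s3: 0, s4: -3.
The most negative is -11/2 in column r, so r would enter next.

r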